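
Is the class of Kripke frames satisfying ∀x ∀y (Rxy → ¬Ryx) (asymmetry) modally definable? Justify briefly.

No — not modally definable

Modal frame validity is preserved under surjective bounded morphisms.
The 4-cycle (worlds w0,w1,w2,w3 with w0→w1→w2→w3→w0) is asymmetric. Mapping every world to a single reflexive point • is a surjective bounded morphism, and the reflexive point is not asymmetric (R•• but asymmetry requires ¬R••).
Hence asymmetry is not modally definable.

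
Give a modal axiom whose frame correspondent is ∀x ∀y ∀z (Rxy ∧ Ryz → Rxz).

This is transitivity; the standard corresponding axiom is 4: □p → □□p.
Suppose □p→□□p is valid. Take Rxy, Ryz and set V(p)={w : Rxw}. Then □p at x, so □□p at x, so □p at y, so p at z, i.e. Rxz.

□p → □□p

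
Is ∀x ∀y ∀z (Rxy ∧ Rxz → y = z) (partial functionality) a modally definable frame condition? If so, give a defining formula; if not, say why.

Yes, by ◇q → □q

The condition is partial functionality. A defining modal formula is ◇q → □q.
Suppose ◇q→□q is valid. Take Rxy, Rxz and set V(q)={y}. Then ◇q at x, so □q at x, so q at z, i.e. z=y.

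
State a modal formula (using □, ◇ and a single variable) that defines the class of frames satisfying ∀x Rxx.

The condition is reflexivity. The T schema □s → s defines it.
Suppose □s→s is valid. At any x set V(s)={w : Rxw}. Then □s holds at x, so s holds at x, i.e. Rxx.

□s → s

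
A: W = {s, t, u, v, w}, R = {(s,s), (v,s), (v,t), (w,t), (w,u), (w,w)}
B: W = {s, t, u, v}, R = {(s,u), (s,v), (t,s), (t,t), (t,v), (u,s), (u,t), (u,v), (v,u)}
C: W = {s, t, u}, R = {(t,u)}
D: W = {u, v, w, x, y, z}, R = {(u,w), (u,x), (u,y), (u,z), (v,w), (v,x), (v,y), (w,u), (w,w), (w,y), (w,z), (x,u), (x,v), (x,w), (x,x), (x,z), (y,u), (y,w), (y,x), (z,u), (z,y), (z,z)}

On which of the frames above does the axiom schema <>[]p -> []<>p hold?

D

The schema corresponds to convergence: forall x forall y forall z (Rxy & Rxz -> exists w (Ryw & Rzw)).
A: fails — Rvt and Rvt but t and t have no common successor.
B: fails — Rsv and Rsu but v and u have no common successor.
C: fails — Rtu and Rtu but u and u have no common successor.
D: ✓.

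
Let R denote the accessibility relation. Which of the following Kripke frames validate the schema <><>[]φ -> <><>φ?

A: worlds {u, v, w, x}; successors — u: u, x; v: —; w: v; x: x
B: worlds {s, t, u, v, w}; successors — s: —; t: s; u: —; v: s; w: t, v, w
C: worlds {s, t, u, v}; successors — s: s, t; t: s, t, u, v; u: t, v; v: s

Frame correspondent (Sahlqvist): forall x forall y (x R^2 y -> exists w (yRw & x R^2 w)) — i.e. a generalized confluence (Geach) condition.
A: satisfies the condition.
B: fails — wR²s but no w* with sRw* and wR²w*.
C: satisfies the condition.
Valid on: A, C.

A, C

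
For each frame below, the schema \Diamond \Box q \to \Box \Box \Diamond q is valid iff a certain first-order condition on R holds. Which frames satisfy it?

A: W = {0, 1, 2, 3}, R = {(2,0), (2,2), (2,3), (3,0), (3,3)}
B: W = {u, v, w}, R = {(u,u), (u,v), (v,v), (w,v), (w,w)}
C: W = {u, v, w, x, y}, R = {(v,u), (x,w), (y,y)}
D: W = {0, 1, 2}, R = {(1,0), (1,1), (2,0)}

This is the axiom for a generalized confluence (Geach) condition; its first-order frame correspondent is \forall x \forall y \forall z ((xRy \wedge x R^2 z) \to \exists w (yRw \wedge zRw)).
A: fails — 2R0, 2R²0 but no w with 0Rw and 0Rw.
B: holds.
C: holds.
D: fails — 1R0, 1R²0 but no w with 0Rw and 0Rw.
Valid on: B, C.

B, C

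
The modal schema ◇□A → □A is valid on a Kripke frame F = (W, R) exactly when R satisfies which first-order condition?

This is frame-equivalent to ◇A → □◇A (substitute ¬A for A and contrapose).
Suppose ◇A→□◇A is valid. Take Rxy, Rxz and set V(A)={y}. Then ◇A at x, so □◇A at x, so ◇A at z, so some w with Rzw has A; w=y, i.e. Rzy. By symmetry of the argument, Ryz.

the Euclidean property: ∀x ∀y ∀z (Rxy ∧ Rxz → Ryz)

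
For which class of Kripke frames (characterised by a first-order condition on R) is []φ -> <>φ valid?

This is the D axiom.
It corresponds to seriality: forall x exists y Rxy.

seriality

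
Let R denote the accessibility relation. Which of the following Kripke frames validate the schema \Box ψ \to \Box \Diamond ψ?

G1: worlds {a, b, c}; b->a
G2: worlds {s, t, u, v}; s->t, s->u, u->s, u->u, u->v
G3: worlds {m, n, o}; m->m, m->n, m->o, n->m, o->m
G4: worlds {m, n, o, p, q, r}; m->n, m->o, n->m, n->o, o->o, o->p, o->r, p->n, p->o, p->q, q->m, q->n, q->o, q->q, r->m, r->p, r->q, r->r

This is the axiom for a generalized confluence (Geach) condition; its first-order frame correspondent is \forall x \forall z (xRz \to \exists w (xRw \wedge zRw)).
G1: fails — bRa but no w with bRw and aRw.
G2: fails — sRt but no w with sRw and tRw.
G3: condition met.
G4: fails — rRm but no w with rRw and mRw.
Valid on: G3.

G3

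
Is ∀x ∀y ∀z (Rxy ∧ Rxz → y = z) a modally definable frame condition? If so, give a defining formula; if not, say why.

The condition is partial functionality. A defining modal formula is ◇p → □p.
Suppose ◇p→□p is valid. Take Rxy, Rxz and set V(p)={y}. Then ◇p at x, so □p at x, so p at z, i.e. z=y.

Definable; ◇p → □p defines it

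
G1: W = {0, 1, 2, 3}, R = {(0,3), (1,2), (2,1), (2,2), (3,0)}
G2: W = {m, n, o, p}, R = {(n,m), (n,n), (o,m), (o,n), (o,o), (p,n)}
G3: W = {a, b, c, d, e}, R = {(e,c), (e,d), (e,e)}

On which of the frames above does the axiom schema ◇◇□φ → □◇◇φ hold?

Frame correspondent (Sahlqvist): ∀x ∀y ∀z ((xR²y ∧ xRz) → ∃w (yRw ∧ zR²w)) — i.e. a generalized confluence (Geach) condition.
G1: ✓.
G2: fails — nR²m, nRm but no w with mRw and mR²w.
G3: fails — eR²c, eRc but no w with cRw and cR²w.
Valid on: G1.

G1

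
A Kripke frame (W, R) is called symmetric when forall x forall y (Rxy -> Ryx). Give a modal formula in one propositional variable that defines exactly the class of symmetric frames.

s → □◇s

This is symmetry; the standard corresponding axiom is B: s → □◇s.
Suppose s→□◇s is valid. Take Rxy and set V(s)={x}. Then s at x, so □◇s at x, so ◇s at y, so some z with Ryz has s; z=x, i.e. Ryx.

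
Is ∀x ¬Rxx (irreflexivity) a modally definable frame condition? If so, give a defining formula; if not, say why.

Not definable by any modal formula

Modal frame validity is preserved under surjective bounded morphisms.
The 4-cycle (worlds s,t,u,v with s→t→u→v→s) is irreflexive, and the map sending every world to a single reflexive point • is a surjective bounded morphism (forth: every edge maps to (•,•); back: every world has a successor). So any modal formula valid on the 4-cycle is also valid on the reflexive point, which is not irreflexive.
So the class is not modally definable.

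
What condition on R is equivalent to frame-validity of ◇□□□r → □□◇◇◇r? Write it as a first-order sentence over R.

∀x ∀y ∀z ((xRy ∧ xR²z) → ∃w (yR³w ∧ zR³w))

This is a Sahlqvist (Geach-type) schema ◇^1□^3r → □^2◇^3r.
First-order correspondent: ∀x ∀y ∀z ((xRy ∧ xR²z) → ∃w (yR³w ∧ zR³w)).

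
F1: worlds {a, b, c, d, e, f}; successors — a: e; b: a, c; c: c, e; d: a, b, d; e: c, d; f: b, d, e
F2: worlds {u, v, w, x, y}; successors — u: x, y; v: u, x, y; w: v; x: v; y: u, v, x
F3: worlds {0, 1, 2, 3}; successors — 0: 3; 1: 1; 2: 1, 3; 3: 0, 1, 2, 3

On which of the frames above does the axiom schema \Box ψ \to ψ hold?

The schema corresponds to reflexivity: \forall x Rxx.
F1: fails — world a does not see itself.
F2: fails — world u does not see itself.
F3: fails — world 0 does not see itself.

none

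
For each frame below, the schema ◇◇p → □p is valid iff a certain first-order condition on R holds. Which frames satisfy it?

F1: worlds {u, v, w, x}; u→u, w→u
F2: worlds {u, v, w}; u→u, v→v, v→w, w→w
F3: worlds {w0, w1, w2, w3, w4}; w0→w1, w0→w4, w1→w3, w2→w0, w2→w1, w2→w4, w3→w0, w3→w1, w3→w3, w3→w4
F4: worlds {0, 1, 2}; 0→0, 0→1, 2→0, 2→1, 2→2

F1

The schema corresponds to a generalized confluence (Geach) condition: ∀x ∀y ∀z ((xR²y ∧ xRz) → ∃w (y = w ∧ z = w)).
F1: ✓.
F2: fails — vR²v, vRw but v ≠ w.
F3: fails — w0R²w3, w0Rw1 but w3 ≠ w1.
F4: fails — 0R²0, 0R1 but 0 ≠ 1.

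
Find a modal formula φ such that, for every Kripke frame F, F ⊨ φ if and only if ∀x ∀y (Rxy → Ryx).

p → □◇p

A defining formula is p → □◇p (the B axiom).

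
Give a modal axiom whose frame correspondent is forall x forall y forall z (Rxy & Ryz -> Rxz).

The condition is transitivity. The 4 schema □r → □□r defines it.

□r → □□r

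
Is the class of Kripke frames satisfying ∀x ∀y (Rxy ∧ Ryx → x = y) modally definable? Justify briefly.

Not modally definable

Any modally definable frame class is closed under surjective bounded morphisms.
The 4-cycle (worlds w0,w1,w2,w3 with w0→w1→w2→w3→w0) is antisymmetric. Sending even-indexed worlds to s and odd-indexed worlds to t is a surjective bounded morphism onto the two-world frame with s↔t, which is not antisymmetric.
So the class is not modally definable.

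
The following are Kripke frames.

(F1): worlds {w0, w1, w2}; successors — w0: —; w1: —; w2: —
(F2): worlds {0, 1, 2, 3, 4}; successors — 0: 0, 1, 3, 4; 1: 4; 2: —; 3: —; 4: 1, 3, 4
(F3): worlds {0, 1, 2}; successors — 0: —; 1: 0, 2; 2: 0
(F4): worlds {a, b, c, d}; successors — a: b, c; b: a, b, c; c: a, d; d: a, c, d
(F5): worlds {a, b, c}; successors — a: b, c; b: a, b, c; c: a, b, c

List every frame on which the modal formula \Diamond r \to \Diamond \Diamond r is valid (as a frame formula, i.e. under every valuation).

(F1), (F2), (F4), (F5)

Frame correspondent (Sahlqvist): \forall x \forall y (xRy \to \exists w (y = w \wedge x R^2 w)) — i.e. a generalized confluence (Geach) condition.
(F1): ✓.
(F2): ✓.
(F3): fails — 1R2 but no w with 2=w and 1R²w.
(F4): ✓.
(F5): ✓.
Valid on: (F1), (F2), (F4), (F5).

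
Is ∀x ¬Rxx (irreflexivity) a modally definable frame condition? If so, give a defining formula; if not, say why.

No — not modally definable

Modal frame validity is preserved under surjective bounded morphisms.
The 2-cycle (worlds s,t with s→t→s) is irreflexive, and the map sending every world to a single reflexive point • is a surjective bounded morphism (forth: every edge maps to (•,•); back: every world has a successor). So any modal formula valid on the 2-cycle is also valid on the reflexive point, which is not irreflexive.
So the class is not modally definable.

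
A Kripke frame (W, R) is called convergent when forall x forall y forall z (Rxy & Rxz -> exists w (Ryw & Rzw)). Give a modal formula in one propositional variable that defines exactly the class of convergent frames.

◇□ψ → □◇ψ

The condition is convergence. The .2 schema ◇□ψ → □◇ψ defines it.
Suppose ◇□ψ→□◇ψ is valid. Take Rxy, Rxz and set V(ψ)={w : Ryw}. Then □ψ at y so ◇□ψ at x, so □◇ψ at x, so ◇ψ at z, giving w with Rzw and Ryw.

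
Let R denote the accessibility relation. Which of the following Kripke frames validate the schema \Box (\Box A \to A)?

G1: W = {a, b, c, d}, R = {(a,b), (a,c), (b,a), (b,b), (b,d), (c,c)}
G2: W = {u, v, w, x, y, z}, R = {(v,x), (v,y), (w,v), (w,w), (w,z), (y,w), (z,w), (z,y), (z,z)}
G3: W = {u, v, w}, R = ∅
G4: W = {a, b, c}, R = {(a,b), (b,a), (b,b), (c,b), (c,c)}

The schema corresponds to shift-reflexivity: \forall x \forall y (Rxy \to Ryy).
G1: fails — Rba but not Raa.
G2: fails — Rvx but not Rxx.
G3: condition met.
G4: fails — Rba but not Raa.

G3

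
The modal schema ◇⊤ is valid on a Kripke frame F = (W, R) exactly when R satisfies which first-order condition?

◇⊤ holds at w iff w has a successor, so frame-validity of ◇⊤ is exactly seriality. Equivalently via □q → ◇q:
Suppose □q→◇q is valid. At any x set V(q)=W. Then □q at x, so ◇q at x, so x has a successor.

seriality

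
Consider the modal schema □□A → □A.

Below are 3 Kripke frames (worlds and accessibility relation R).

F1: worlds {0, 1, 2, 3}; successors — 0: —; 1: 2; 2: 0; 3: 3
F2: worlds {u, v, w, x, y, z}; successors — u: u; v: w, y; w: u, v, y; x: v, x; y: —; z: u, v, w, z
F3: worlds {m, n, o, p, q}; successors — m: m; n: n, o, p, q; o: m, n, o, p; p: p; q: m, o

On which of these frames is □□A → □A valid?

F3

Frame correspondent (Sahlqvist): ∀x ∀y (Rxy → ∃z (Rxz ∧ Rzy)) — i.e. density.
F1: fails — R12 but no z with R1z and Rz2.
F2: fails — Rvw but no t with Rvt and Rtw.
F3: condition met.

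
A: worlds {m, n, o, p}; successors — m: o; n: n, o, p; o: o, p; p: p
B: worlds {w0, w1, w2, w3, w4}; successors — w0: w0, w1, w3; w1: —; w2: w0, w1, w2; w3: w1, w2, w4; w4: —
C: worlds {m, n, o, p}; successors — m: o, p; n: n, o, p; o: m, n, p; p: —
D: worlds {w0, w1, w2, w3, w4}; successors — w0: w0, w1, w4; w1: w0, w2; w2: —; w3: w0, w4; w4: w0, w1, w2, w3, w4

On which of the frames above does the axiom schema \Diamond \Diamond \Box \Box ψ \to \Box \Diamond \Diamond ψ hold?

A

The schema corresponds to a generalized confluence (Geach) condition: \forall x \forall y \forall z ((x R^2 y \wedge xRz) \to \exists w (y R^2 w \wedge z R^2 w)).
A: condition met.
B: fails — w0R²w0, w0Rw1 but no w with w0R²w and w1R²w.
C: fails — mR²m, mRp but no w with mR²w and pR²w.
D: fails — w0R²w2, w0Rw0 but no w with w2R²w and w0R²w.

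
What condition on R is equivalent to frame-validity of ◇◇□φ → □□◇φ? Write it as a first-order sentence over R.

This is a Sahlqvist (Geach-type) schema ◇^2□^1φ → □^2◇^1φ.
First-order correspondent: ∀x ∀y ∀z ((xR²y ∧ xR²z) → ∃w (yRw ∧ zRw)).

∀x ∀y ∀z ((xR²y ∧ xR²z) → ∃w (yRw ∧ zRw))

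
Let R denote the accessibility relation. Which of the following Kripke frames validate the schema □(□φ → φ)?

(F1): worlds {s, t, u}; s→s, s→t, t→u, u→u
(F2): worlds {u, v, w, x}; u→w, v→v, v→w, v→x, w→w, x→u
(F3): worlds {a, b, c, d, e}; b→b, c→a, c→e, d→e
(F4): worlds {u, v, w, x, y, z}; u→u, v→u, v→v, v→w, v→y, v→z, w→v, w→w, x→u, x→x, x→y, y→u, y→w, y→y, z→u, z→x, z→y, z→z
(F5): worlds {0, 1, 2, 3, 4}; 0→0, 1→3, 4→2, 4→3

This is the axiom for shift-reflexivity; its first-order frame correspondent is ∀x ∀y (Rxy → Ryy).
(F1): fails — Rst but not Rtt.
(F2): fails — Rvx but not Rxx.
(F3): fails — Rde but not Ree.
(F4): satisfies the condition.
(F5): fails — R42 but not R22.
Valid on: (F4).

(F4)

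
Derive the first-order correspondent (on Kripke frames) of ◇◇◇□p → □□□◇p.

This is a Sahlqvist (Geach-type) schema ◇^3□^1p → □^3◇^1p.
Minimal-valuation argument: fix x; take any y with xR^3y and any z with xR^3z. Set V(p) to the set of worlds R-reachable from y in exactly 1 step. Then □^1p holds at y, so the antecedent holds at x; validity forces ◇^1p at z, giving a w with zR^1w and yR^1w.
First-order correspondent: ∀x ∀y ∀z ((xR³y ∧ xR³z) → ∃w (yRw ∧ zRw)).

∀x ∀y ∀z ((xR³y ∧ xR³z) → ∃w (yRw ∧ zRw))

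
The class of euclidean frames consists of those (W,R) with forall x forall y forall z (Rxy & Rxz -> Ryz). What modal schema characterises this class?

◇p → □◇p

A defining formula is ◇p → □◇p (the 5 axiom).
Suppose ◇p→□◇p is valid. Take Rxy, Rxz and set V(p)={y}. Then ◇p at x, so □◇p at x, so ◇p at z, so some w with Rzw has p; w=y, i.e. Rzy. By symmetry of the argument, Ryz.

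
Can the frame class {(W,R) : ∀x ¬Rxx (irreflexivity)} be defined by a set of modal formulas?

Not modally definable

Any modally definable frame class is closed under surjective bounded morphisms.
The 3-cycle (worlds 0,1,2 with 0→1→2→0) is irreflexive, and the map sending every world to a single reflexive point • is a surjective bounded morphism (forth: every edge maps to (•,•); back: every world has a successor). So any modal formula valid on the 3-cycle is also valid on the reflexive point, which is not irreflexive.
So no modal formula (or set of formulas) defines exactly the irreflexive frames.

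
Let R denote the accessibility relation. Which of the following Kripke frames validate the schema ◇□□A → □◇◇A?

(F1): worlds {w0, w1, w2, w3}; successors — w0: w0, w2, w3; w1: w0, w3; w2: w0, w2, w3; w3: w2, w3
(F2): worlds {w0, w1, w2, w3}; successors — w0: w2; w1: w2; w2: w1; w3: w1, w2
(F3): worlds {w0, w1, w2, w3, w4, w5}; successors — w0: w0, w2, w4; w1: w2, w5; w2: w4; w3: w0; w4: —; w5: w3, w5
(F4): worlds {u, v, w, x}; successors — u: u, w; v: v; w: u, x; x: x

(F1), (F4)

This is the axiom for a generalized confluence (Geach) condition; its first-order frame correspondent is ∀x ∀y ∀z ((xRy ∧ xRz) → ∃w (yR²w ∧ zR²w)).
(F1): holds.
(F2): fails — w3Rw1, w3Rw2 but no w with w1R²w and w2R²w.
(F3): fails — w0Rw0, w0Rw2 but no w with w0R²w and w2R²w.
(F4): holds.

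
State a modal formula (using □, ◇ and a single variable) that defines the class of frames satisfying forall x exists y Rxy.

The condition is seriality. The D schema □q → ◇q defines it.
Suppose □q→◇q is valid. At any x set V(q)=W. Then □q at x, so ◇q at x, so x has a successor.

□q → ◇q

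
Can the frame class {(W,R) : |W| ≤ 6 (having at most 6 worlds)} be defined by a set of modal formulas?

Not definable by any modal formula

Modal frame validity is preserved under disjoint unions.
Any modal formula valid on each of 7 disjoint one-world frames is valid on their disjoint union (validity is preserved under disjoint unions). Each one-world frame has |W|=1≤6, but the union has |W|=7.
So the class is not modally definable.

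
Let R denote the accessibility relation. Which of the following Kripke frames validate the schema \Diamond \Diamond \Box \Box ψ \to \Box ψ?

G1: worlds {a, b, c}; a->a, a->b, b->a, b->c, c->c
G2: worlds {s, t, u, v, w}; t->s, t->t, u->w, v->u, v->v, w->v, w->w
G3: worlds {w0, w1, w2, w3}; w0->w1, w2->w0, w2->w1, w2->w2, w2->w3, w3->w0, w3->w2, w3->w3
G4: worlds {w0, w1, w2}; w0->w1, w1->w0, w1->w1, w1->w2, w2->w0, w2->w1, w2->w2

This is the axiom for a generalized confluence (Geach) condition; its first-order frame correspondent is \forall x \forall y \forall z ((x R^2 y \wedge xRz) \to \exists w (y R^2 w \wedge z = w)).
G1: fails — aR²c, aRa but no w with cR²w and a=w.
G2: fails — tR²s, tRs but no w* with sR²w* and s=w*.
G3: fails — w2R²w0, w2Rw0 but no w with w0R²w and w0=w.
G4: condition met.

G4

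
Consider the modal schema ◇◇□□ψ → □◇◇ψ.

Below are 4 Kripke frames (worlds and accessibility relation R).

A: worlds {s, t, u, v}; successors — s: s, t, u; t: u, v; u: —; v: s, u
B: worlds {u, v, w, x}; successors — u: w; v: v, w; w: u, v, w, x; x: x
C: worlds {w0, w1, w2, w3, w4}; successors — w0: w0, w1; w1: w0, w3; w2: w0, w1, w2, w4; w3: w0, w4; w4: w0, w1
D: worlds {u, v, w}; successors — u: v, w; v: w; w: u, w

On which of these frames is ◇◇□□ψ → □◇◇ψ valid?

B, C, D

This is the axiom for a generalized confluence (Geach) condition; its first-order frame correspondent is ∀x ∀y ∀z ((xR²y ∧ xRz) → ∃w (yR²w ∧ zR²w)).
A: fails — sR²s, sRu but no w with sR²w and uR²w.
B: satisfies the condition.
C: satisfies the condition.
D: satisfies the condition.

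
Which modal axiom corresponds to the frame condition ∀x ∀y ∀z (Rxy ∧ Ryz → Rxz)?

A defining formula is □r → □□r (the 4 axiom).
Suppose □r→□□r is valid. Take Rxy, Ryz and set V(r)={w : Rxw}. Then □r at x, so □□r at x, so □r at y, so r at z, i.e. Rxz.

□r → □□r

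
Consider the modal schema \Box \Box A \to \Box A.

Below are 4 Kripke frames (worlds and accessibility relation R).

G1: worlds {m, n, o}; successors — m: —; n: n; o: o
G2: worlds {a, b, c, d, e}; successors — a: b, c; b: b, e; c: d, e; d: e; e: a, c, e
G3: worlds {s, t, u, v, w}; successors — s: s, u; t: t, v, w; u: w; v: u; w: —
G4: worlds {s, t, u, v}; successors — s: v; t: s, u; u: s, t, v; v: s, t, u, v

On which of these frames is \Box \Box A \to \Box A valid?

G1

Frame correspondent (Sahlqvist): \forall x \forall y (Rxy \to \exists z (Rxz \wedge Rzy)) — i.e. density.
G1: satisfies the condition.
G2: fails — Rcd but no z with Rcz and Rzd.
G3: fails — Ruw but no z with Ruz and Rzw.
G4: fails — Rtu but no z with Rtz and Rzu.
Valid on: G1.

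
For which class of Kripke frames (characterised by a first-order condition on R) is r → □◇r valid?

This schema is the B axiom.
It corresponds to symmetry: ∀x ∀y (Rxy → Ryx).

Symmetry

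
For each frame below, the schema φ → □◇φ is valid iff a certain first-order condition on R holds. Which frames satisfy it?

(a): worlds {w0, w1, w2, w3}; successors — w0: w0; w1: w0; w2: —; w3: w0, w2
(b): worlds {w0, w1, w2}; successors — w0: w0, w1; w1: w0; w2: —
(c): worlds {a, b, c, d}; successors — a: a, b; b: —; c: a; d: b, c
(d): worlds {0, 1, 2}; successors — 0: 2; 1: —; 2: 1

(b)

This is the axiom for symmetry; its first-order frame correspondent is ∀x ∀y (Rxy → Ryx).
(a): fails — Rw3w2 but not Rw2w3.
(b): ✓.
(c): fails — Rdc but not Rcd.
(d): fails — R21 but not R12.
Valid on: (b).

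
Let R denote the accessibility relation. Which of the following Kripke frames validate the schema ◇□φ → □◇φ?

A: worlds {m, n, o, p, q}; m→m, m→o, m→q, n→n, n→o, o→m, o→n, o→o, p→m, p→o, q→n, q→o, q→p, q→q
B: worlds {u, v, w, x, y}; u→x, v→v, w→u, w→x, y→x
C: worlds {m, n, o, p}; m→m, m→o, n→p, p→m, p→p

A

Frame correspondent (Sahlqvist): ∀x ∀y ∀z (Rxy ∧ Rxz → ∃w (Ryw ∧ Rzw)) — i.e. convergence.
A: satisfies the condition.
B: fails — Rux and Rux but x and x have no common successor.
C: fails — Rmo and Rmo but o and o have no common successor.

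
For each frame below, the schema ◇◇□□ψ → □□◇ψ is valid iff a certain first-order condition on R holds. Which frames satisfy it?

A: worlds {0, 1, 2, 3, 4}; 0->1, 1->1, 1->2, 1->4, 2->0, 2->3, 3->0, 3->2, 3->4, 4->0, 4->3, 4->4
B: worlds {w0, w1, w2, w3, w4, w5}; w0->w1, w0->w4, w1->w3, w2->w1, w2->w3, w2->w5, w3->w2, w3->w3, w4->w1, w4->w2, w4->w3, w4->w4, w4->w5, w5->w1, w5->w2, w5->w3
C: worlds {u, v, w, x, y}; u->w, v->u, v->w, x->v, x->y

B

Frame correspondent (Sahlqvist): ∀x ∀y ∀z ((xR²y ∧ xR²z) → ∃w (yR²w ∧ zRw)) — i.e. a generalized confluence (Geach) condition.
A: fails — 1R²0, 1R²2 but no w with 0R²w and 2Rw.
B: condition met.
C: fails — vR²w, vR²w but no t with wR²t and wRt.
Valid on: B.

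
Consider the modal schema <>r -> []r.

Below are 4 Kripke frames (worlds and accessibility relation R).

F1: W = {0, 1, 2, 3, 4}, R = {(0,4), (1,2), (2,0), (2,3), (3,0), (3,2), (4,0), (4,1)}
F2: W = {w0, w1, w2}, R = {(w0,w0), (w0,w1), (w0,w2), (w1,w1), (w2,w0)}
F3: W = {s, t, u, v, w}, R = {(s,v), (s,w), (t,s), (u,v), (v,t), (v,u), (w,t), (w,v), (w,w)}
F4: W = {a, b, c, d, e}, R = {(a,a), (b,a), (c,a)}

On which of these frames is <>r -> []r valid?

Frame correspondent (Sahlqvist): forall x forall y forall z (Rxy & Rxz -> y = z) — i.e. partial functionality.
F1: fails — 2 sees both 0 and 3.
F2: fails — w0 sees both w0 and w1.
F3: fails — s sees both v and w.
F4: satisfies the condition.

F4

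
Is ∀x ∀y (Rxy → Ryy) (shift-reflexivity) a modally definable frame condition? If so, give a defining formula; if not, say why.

Definable; □(□q → q) defines it

This is a Sahlqvist condition; the T□ axiom □(□q → q) defines it.
Suppose □(□q→q) is valid. Take Rxy and set V(q)={w : Ryw}. Then at y, □q holds; since □(□q→q) at x, □q→q at y, so q at y, i.e. Ryy.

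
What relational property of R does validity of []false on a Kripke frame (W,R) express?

emptiness of R

□⊥ is valid iff no world has any successor (otherwise □⊥ fails at any world with one).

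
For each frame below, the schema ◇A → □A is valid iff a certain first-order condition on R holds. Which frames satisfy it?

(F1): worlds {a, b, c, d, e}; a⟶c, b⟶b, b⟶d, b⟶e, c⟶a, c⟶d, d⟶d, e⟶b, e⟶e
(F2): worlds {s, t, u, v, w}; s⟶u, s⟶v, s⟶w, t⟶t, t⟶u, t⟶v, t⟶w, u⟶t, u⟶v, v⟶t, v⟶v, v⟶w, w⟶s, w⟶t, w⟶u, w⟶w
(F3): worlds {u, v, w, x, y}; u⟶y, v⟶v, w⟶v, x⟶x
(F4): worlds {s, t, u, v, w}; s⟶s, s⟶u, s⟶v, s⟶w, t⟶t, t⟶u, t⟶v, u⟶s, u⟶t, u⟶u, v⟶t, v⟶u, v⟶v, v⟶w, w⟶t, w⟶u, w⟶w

The schema corresponds to partial functionality: ∀x ∀y ∀z (Rxy ∧ Rxz → y = z).
(F1): fails — b sees both b and d.
(F2): fails — s sees both u and v.
(F3): condition met.
(F4): fails — s sees both s and u.

(F3)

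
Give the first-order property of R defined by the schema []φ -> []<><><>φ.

This is a Sahlqvist (Geach-type) schema ◇^0□^1φ → □^1◇^3φ.
Minimal-valuation argument: fix x; take any y with xR^0y and any z with xR^1z. Set V(φ) to the set of worlds R-reachable from y in exactly 1 step. Then □^1φ holds at y, so the antecedent holds at x; validity forces ◇^3φ at z, giving a w with zR^3w and yR^1w.
First-order correspondent: forall x forall z (xRz -> exists w (xRw & z R^3 w)).

forall x forall z (xRz -> exists w (xRw & z R^3 w))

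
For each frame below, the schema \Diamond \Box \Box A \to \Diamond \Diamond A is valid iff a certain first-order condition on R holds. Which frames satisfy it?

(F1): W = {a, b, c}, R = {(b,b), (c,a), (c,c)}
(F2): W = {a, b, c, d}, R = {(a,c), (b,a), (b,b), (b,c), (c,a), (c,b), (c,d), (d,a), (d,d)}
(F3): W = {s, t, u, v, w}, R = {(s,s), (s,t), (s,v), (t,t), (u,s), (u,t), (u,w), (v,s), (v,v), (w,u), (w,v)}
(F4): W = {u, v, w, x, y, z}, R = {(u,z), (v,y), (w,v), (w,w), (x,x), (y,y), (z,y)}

(F2), (F3), (F4)

The schema corresponds to a generalized confluence (Geach) condition: \forall x \forall y (xRy \to \exists w (y R^2 w \wedge x R^2 w)).
(F1): fails — cRa but no w with aR²w and cR²w.
(F2): ✓.
(F3): ✓.
(F4): ✓.
Valid on: (F2), (F3), (F4).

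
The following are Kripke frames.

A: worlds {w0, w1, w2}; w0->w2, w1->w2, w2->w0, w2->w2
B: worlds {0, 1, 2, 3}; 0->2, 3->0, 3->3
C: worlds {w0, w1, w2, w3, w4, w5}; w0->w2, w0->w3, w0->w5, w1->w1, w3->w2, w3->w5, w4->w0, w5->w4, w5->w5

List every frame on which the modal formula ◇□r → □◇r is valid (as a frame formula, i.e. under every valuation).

The schema corresponds to convergence: ∀x ∀y ∀z (Rxy ∧ Rxz → ∃w (Ryw ∧ Rzw)).
A: condition met.
B: fails — R02 and R02 but 2 and 2 have no common successor.
C: fails — Rw0w5 and Rw0w2 but w5 and w2 have no common successor.

A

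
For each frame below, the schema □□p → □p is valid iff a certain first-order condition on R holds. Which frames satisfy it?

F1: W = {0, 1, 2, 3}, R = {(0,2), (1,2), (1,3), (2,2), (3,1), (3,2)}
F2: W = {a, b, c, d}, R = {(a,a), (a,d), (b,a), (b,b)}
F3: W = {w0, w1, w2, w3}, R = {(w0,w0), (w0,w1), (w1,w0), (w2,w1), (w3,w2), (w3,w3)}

F2

The schema corresponds to density: ∀x ∀y (Rxy → ∃z (Rxz ∧ Rzy)).
F1: fails — R31 but no z with R3z and Rz1.
F2: condition met.
F3: fails — Rw2w1 but no z with Rw2z and Rzw1.
Valid on: F2.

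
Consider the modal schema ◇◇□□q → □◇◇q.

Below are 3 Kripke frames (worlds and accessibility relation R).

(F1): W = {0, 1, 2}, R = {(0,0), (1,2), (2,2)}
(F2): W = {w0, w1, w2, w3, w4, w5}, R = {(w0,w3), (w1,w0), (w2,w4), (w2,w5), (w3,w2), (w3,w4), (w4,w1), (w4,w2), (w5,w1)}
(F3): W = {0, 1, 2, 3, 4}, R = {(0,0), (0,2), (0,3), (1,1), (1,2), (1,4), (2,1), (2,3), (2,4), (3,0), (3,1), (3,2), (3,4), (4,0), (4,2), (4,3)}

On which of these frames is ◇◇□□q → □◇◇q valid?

(F1), (F3)

This is the axiom for a generalized confluence (Geach) condition; its first-order frame correspondent is ∀x ∀y ∀z ((xR²y ∧ xRz) → ∃w (yR²w ∧ zR²w)).
(F1): condition met.
(F2): fails — w2R²w1, w2Rw4 but no w with w1R²w and w4R²w.
(F3): condition met.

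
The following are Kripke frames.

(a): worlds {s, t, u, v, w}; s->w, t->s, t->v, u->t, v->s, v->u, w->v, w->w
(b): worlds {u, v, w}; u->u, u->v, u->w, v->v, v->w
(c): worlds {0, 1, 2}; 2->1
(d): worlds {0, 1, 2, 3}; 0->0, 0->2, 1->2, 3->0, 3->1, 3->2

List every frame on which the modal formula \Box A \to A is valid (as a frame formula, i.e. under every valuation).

Frame correspondent (Sahlqvist): \forall x Rxx — i.e. reflexivity.
(a): fails — world s does not see itself.
(b): fails — world w does not see itself.
(c): fails — world 0 does not see itself.
(d): fails — world 1 does not see itself.
Valid on no frame.

none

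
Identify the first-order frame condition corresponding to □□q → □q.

This is the C4 axiom.
Its frame correspondent is density — ∀x ∀y (Rxy → ∃z (Rxz ∧ Rzy)).

density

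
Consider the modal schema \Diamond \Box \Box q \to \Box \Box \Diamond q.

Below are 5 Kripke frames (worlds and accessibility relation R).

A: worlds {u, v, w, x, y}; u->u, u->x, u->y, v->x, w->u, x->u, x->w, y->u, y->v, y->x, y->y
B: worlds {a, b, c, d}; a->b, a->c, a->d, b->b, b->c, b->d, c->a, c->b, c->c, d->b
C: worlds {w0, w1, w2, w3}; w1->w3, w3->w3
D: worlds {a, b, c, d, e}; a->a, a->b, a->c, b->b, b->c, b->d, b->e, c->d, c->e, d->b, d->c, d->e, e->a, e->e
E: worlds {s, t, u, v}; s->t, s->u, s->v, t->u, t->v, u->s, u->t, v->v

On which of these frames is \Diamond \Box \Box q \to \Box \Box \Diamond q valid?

This is the axiom for a generalized confluence (Geach) condition; its first-order frame correspondent is \forall x \forall y \forall z ((xRy \wedge x R^2 z) \to \exists w (y R^2 w \wedge zRw)).
A: fails — yRv, yR²v but no t with vR²t and vRt.
B: ✓.
C: ✓.
D: ✓.
E: fails — sRv, sR²u but no w with vR²w and uRw.
Valid on: B, C, D.

B, C, D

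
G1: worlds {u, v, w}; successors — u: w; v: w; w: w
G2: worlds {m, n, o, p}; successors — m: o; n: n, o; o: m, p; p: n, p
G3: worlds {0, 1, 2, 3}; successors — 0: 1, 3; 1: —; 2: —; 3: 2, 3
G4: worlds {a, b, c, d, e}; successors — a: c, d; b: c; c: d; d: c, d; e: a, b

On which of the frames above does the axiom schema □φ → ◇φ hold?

G1, G2, G4

Frame correspondent (Sahlqvist): ∀x ∃y Rxy — i.e. seriality.
G1: ✓.
G2: ✓.
G3: fails — world 1 has no successor.
G4: ✓.
Valid on: G1, G2, G4.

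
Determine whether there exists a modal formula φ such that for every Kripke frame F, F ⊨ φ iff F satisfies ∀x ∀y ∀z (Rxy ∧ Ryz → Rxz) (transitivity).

Yes: it is transitivity, defined by the 4 schema □r → □□r.
Suppose □r→□□r is valid. Take Rxy, Ryz and set V(r)={w : Rxw}. Then □r at x, so □□r at x, so □r at y, so r at z, i.e. Rxz.

Definable; □r → □□r defines it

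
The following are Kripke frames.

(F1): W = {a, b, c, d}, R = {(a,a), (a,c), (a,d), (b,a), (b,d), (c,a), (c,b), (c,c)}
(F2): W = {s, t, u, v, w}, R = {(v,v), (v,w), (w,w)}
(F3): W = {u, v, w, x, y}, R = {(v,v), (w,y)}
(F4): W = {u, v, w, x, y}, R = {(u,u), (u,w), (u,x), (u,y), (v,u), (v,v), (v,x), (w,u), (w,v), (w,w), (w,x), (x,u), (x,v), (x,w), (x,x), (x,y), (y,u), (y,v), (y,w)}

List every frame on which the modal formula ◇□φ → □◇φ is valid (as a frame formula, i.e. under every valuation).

(F2), (F4)

This is the axiom for convergence; its first-order frame correspondent is ∀x ∀y ∀z (Rxy ∧ Rxz → ∃w (Ryw ∧ Rzw)).
(F1): fails — Raa and Rad but a and d have no common successor.
(F2): satisfies the condition.
(F3): fails — Rwy and Rwy but y and y have no common successor.
(F4): satisfies the condition.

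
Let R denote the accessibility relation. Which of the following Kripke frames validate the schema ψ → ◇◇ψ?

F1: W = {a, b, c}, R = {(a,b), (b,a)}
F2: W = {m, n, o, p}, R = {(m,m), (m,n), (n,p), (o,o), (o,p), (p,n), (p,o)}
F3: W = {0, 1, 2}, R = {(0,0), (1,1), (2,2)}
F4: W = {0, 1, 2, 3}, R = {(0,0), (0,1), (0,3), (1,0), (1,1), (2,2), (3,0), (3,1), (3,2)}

This is the axiom for a generalized confluence (Geach) condition; its first-order frame correspondent is ∀x ∃w (x = w ∧ xR²w).
F1: fails — at c but no w with c=w and cR²w.
F2: satisfies the condition.
F3: satisfies the condition.
F4: satisfies the condition.

F2, F3, F4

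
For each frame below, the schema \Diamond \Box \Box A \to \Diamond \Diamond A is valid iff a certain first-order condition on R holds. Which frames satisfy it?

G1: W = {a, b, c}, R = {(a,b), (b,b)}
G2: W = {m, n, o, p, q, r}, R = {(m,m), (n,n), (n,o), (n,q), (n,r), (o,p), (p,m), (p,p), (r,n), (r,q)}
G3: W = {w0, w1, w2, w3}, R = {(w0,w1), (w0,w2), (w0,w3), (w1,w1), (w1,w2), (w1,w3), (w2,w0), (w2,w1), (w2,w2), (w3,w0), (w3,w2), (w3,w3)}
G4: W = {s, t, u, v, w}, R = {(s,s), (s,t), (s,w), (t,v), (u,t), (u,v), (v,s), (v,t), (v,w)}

Frame correspondent (Sahlqvist): \forall x \forall y (xRy \to \exists w (y R^2 w \wedge x R^2 w)) — i.e. a generalized confluence (Geach) condition.
G1: holds.
G2: fails — nRq but no w with qR²w and nR²w.
G3: holds.
G4: fails — sRw but no w* with wR²w* and sR²w*.
Valid on: G1, G3.

G1, G3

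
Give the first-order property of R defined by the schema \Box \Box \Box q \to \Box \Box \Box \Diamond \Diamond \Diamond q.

\forall x \forall z (x R^3 z \to \exists w (x R^3 w \wedge z R^3 w))

This is a Sahlqvist (Geach-type) schema ◇^0□^3q → □^3◇^3q.
Minimal-valuation argument: fix x; take any y with xR^0y and any z with xR^3z. Set V(q) to the set of worlds R-reachable from y in exactly 3 steps. Then □^3q holds at y, so the antecedent holds at x; validity forces ◇^3q at z, giving a w with zR^3w and yR^3w.
First-order correspondent: \forall x \forall z (x R^3 z \to \exists w (x R^3 w \wedge z R^3 w)).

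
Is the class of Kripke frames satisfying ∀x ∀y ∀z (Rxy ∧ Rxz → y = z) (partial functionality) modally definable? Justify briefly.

The condition is partial functionality. A defining modal formula is ◇p → □p.
Suppose ◇p→□p is valid. Take Rxy, Rxz and set V(p)={y}. Then ◇p at x, so □p at x, so p at z, i.e. z=y.

Definable; ◇p → □p defines it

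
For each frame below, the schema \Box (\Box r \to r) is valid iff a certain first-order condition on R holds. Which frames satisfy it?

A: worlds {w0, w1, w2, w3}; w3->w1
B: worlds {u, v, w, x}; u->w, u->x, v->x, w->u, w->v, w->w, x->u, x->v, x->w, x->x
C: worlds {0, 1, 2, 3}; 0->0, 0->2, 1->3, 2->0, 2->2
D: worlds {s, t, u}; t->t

D

This is the axiom for shift-reflexivity; its first-order frame correspondent is \forall x \forall y (Rxy \to Ryy).
A: fails — Rw3w1 but not Rw1w1.
B: fails — Rwu but not Ruu.
C: fails — R13 but not R33.
D: condition met.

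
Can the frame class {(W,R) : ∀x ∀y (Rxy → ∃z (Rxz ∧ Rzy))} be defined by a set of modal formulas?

Yes — defined by □□q → □q

Yes: it is density, defined by the C4 schema □□q → □q.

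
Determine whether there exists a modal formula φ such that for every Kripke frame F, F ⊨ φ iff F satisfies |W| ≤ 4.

If a class were modally definable it would be closed under disjoint unions (Goldblatt–Thomason).
Any modal formula valid on each of 5 disjoint one-world frames is valid on their disjoint union (validity is preserved under disjoint unions). Each one-world frame has |W|=1≤4, but the union has |W|=5.
So the class is not modally definable.

Not modally definable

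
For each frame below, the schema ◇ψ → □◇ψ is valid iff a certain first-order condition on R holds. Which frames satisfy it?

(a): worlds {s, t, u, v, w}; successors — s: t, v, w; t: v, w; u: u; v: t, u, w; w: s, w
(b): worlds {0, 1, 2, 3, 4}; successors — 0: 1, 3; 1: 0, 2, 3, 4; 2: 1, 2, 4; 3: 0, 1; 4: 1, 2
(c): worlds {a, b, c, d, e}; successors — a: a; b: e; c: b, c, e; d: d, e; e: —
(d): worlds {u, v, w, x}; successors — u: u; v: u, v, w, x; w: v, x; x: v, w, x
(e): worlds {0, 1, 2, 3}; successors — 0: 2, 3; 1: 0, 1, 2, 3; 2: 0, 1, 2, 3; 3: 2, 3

The schema corresponds to the Euclidean property: ∀x ∀y ∀z (Rxy ∧ Rxz → Ryz).
(a): fails — Rsv and Rsv but not Rvv.
(b): fails — R01 and R01 but not R11.
(c): fails — Rbe and Rbe but not Ree.
(d): fails — Rvw and Rvw but not Rww.
(e): fails — R10 and R10 but not R00.
Valid on no frame.

none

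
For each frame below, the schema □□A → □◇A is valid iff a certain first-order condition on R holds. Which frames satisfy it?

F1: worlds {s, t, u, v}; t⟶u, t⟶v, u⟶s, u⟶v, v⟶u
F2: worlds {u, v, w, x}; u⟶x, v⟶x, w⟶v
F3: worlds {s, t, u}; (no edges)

F3

The schema corresponds to a generalized confluence (Geach) condition: ∀x ∀z (xRz → ∃w (xR²w ∧ zRw)).
F1: fails — uRs but no w with uR²w and sRw.
F2: fails — uRx but no t with uR²t and xRt.
F3: ✓.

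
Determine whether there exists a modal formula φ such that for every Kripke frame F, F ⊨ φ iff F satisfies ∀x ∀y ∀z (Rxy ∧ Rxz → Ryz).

Yes, by ◇q → □◇q

Yes: it is the Euclidean property, defined by the 5 schema ◇q → □◇q.
Suppose ◇q→□◇q is valid. Take Rxy, Rxz and set V(q)={y}. Then ◇q at x, so □◇q at x, so ◇q at z, so some w with Rzw has q; w=y, i.e. Rzy. By symmetry of the argument, Ryz.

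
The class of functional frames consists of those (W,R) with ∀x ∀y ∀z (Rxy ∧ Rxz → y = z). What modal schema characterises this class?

This is partial functionality; the standard corresponding axiom is CD: ◇s → □s.
Suppose ◇s→□s is valid. Take Rxy, Rxz and set V(s)={y}. Then ◇s at x, so □s at x, so s at z, i.e. z=y.

◇s → □s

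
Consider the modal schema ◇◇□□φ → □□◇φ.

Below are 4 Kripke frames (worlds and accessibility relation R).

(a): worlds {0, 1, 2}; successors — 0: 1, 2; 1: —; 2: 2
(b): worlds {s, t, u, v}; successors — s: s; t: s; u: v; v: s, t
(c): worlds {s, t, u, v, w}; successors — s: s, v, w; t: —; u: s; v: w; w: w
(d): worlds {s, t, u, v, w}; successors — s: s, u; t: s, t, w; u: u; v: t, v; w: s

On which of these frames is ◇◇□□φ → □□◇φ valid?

The schema corresponds to a generalized confluence (Geach) condition: ∀x ∀y ∀z ((xR²y ∧ xR²z) → ∃w (yR²w ∧ zRw)).
(a): ✓.
(b): ✓.
(c): ✓.
(d): fails — tR²u, tR²t but no w* with uR²w* and tRw*.

(a), (b), (c)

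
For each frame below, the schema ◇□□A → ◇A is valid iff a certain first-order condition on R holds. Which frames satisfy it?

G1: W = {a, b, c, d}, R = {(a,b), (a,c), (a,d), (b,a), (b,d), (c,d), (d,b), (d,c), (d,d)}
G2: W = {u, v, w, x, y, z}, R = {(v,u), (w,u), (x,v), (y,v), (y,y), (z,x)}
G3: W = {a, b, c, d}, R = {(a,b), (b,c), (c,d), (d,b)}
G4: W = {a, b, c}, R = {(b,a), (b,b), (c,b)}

G1

The schema corresponds to a generalized confluence (Geach) condition: ∀x ∀y (xRy → ∃w (yR²w ∧ xRw)).
G1: satisfies the condition.
G2: fails — vRu but no t with uR²t and vRt.
G3: fails — aRb but no w with bR²w and aRw.
G4: fails — bRa but no w with aR²w and bRw.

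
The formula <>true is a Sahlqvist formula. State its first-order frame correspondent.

seriality

◇⊤ holds at w iff w has a successor, so frame-validity of ◇⊤ is exactly seriality. Equivalently via □q → ◇q:
Suppose □q→◇q is valid. At any x set V(q)=W. Then □q at x, so ◇q at x, so x has a successor.
Conversely, on a frame with seriality the schema holds at every world under every valuation.
Frame condition: forall x exists y Rxy.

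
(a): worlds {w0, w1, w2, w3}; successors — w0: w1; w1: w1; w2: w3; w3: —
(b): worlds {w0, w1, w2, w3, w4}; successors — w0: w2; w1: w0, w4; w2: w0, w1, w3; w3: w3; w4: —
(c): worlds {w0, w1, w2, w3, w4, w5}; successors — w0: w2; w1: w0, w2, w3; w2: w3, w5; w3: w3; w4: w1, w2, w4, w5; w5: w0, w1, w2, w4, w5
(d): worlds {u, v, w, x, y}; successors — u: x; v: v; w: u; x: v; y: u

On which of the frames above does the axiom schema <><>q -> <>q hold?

(a)

This is the axiom for transitivity; its first-order frame correspondent is forall x forall y forall z (Rxy & Ryz -> Rxz).
(a): holds.
(b): fails — Rw1w0 and Rw0w2 but not Rw1w2.
(c): fails — Rw1w2 and Rw2w5 but not Rw1w5.
(d): fails — Rwu and Rux but not Rwx.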